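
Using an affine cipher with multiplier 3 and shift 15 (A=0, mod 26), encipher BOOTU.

SFFUX

B(1): 3·1+15=18 → S
O(14): 3·14+15=57≡5 → F
O(14): 3·14+15=57≡5 → F
T(19): 3·19+15=72≡20 → U
U(20): 3·20+15=75≡23 → X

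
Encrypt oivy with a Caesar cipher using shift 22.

keru

o(14): 14+22=36≡10 → k
i(8): 8+22=30≡4 → e
v(21): 21+22=43≡17 → r
y(24): 24+22=46≡20 → u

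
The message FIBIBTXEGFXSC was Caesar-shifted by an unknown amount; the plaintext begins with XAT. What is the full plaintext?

From the crib: F(5)−X(23)=-18≡8, so the shift is 8.
Subtract 8 from each ciphertext letter:
F(5): 5−8=-3≡23 → X
I(8): 8−8=0 → A
B(1): 1−8=-7≡19 → T
I(8): 8−8=0 → A
B(1): 1−8=-7≡19 → T
T(19): 19−8=11 → L
X(23): 23−8=15 → P
E(4): 4−8=-4≡22 → W
G(6): 6−8=-2≡24 → Y
F(5): 5−8=-3≡23 → X
X(23): 23−8=15 → P
S(18): 18−8=10 → K
C(2): 2−8=-6≡20 → U

XATATLPWYXPKU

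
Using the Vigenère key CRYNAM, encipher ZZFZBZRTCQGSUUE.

Repeat the key across the message: CRYNAMCRYNAMCRY
Z(25)+C(2): 27≡1 → B
Z(25)+R(17): 42≡16 → Q
F(5)+Y(24): 29≡3 → D
Z(25)+N(13): 38≡12 → M
B(1)+A(0): 1 → B
Z(25)+M(12): 37≡11 → L
R(17)+C(2): 19 → T
T(19)+R(17): 36≡10 → K
C(2)+Y(24): 26≡0 → A
Q(16)+N(13): 29≡3 → D
G(6)+A(0): 6 → G
S(18)+M(12): 30≡4 → E
U(20)+C(2): 22 → W
U(20)+R(17): 37≡11 → L
E(4)+Y(24): 28≡2 → C

BQDMBLTKADGEWLC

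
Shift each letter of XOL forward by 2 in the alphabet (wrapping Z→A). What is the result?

ZQN

X(23): 23+2=25 → Z
O(14): 14+2=16 → Q
L(11): 11+2=13 → N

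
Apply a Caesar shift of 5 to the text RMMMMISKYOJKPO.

R(17): 17+5=22 → W
M(12): 12+5=17 → R
M(12): 12+5=17 → R
M(12): 12+5=17 → R
M(12): 12+5=17 → R
I(8): 8+5=13 → N
S(18): 18+5=23 → X
K(10): 10+5=15 → P
Y(24): 24+5=29≡3 → D
O(14): 14+5=19 → T
J(9): 9+5=14 → O
K(10): 10+5=15 → P
P(15): 15+5=20 → U
O(14): 14+5=19 → T

WRRRRNXPDTOPUT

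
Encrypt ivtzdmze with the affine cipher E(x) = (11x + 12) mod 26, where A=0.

i(8): 11·8+12=100≡22 → w
v(21): 11·21+12=243≡9 → j
t(19): 11·19+12=221≡13 → n
z(25): 11·25+12=287≡1 → b
d(3): 11·3+12=45≡19 → t
m(12): 11·12+12=144≡14 → o
z(25): 11·25+12=287≡1 → b
e(4): 11·4+12=56≡4 → e

wjnbtobe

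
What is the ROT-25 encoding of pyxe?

p(15): 15+25=40≡14 → o
y(24): 24+25=49≡23 → x
x(23): 23+25=48≡22 → w
e(4): 4+25=29≡3 → d

oxwd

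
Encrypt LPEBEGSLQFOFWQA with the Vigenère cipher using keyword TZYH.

Repeat the key across the message: TZYHTZYHTZYHTZY
L(11)+T(19): 30≡4 → E
P(15)+Z(25): 40≡14 → O
E(4)+Y(24): 28≡2 → C
B(1)+H(7): 8 → I
E(4)+T(19): 23 → X
G(6)+Z(25): 31≡5 → F
S(18)+Y(24): 42≡16 → Q
L(11)+H(7): 18 → S
Q(16)+T(19): 35≡9 → J
F(5)+Z(25): 30≡4 → E
O(14)+Y(24): 38≡12 → M
F(5)+H(7): 12 → M
W(22)+T(19): 41≡15 → P
Q(16)+Z(25): 41≡15 → P
A(0)+Y(24): 24 → Y

EOCIXFQSJEMMPPY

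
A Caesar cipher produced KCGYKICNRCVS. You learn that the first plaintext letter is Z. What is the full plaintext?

ZRVNZXRCGRKH

From the crib: K(10)−Z(25)=-15≡11, so the shift is 11.
Subtract 11 from each ciphertext letter:
K(10): 10−11=-1≡25 → Z
C(2): 2−11=-9≡17 → R
G(6): 6−11=-5≡21 → V
Y(24): 24−11=13 → N
K(10): 10−11=-1≡25 → Z
I(8): 8−11=-3≡23 → X
C(2): 2−11=-9≡17 → R
N(13): 13−11=2 → C
R(17): 17−11=6 → G
C(2): 2−11=-9≡17 → R
V(21): 21−11=10 → K
S(18): 18−11=7 → H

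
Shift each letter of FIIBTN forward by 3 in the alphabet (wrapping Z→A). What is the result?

F(5): 5+3=8 → I
I(8): 8+3=11 → L
I(8): 8+3=11 → L
B(1): 1+3=4 → E
T(19): 19+3=22 → W
N(13): 13+3=16 → Q

ILLEWQ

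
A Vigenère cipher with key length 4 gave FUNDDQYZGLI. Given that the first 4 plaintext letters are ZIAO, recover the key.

GMNP

Subtract each crib letter from the matching ciphertext letter (mod 26):
F(5)−Z(25)=-20≡6 → G
U(20)−I(8)=12 → M
N(13)−A(0)=13 → N
D(3)−O(14)=-11≡15 → P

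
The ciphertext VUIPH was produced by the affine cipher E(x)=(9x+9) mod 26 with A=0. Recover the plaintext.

The inverse of 9 mod 26 is 3, since 9·3=27≡1. Apply D(y)=3·(y−9) mod 26:
V(21): 3·(21−9)=36≡10 → K
U(20): 3·(20−9)=33≡7 → H
I(8): 3·(8−9)=-3≡23 → X
P(15): 3·(15−9)=18 → S
H(7): 3·(7−9)=-6≡20 → U

KHXSU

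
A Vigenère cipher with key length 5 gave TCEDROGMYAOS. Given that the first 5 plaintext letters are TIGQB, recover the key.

AUYNQ

Subtract each crib letter from the matching ciphertext letter (mod 26):
T(19)−T(19)=0 → A
C(2)−I(8)=-6≡20 → U
E(4)−G(6)=-2≡24 → Y
D(3)−Q(16)=-13≡13 → N
R(17)−B(1)=16 → Q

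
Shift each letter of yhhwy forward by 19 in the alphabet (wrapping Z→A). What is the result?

raapr

y(24): 24+19=43≡17 → r
h(7): 7+19=26≡0 → a
h(7): 7+19=26≡0 → a
w(22): 22+19=41≡15 → p
y(24): 24+19=43≡17 → r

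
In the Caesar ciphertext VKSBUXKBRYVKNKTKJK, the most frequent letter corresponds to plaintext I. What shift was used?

The most frequent ciphertext letter is K (appears 6 times).
K is position 10; I is position 8.
Shift = 2.

2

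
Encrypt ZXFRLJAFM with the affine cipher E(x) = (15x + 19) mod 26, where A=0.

Z(25): 15·25+19=394≡4 → E
X(23): 15·23+19=364≡0 → A
F(5): 15·5+19=94≡16 → Q
R(17): 15·17+19=274≡14 → O
L(11): 15·11+19=184≡2 → C
J(9): 15·9+19=154≡24 → Y
A(0): 15·0+19=19 → T
F(5): 15·5+19=94≡16 → Q
M(12): 15·12+19=199≡17 → R

EAQOCYTQR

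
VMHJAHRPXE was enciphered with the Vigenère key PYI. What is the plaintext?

GOZUCZCRPP

Repeat the key across the ciphertext: PYIPYIPYIP
V(21)−P(15): 6 → G
M(12)−Y(24): -12≡14 → O
H(7)−I(8): -1≡25 → Z
J(9)−P(15): -6≡20 → U
A(0)−Y(24): -24≡2 → C
H(7)−I(8): -1≡25 → Z
R(17)−P(15): 2 → C
P(15)−Y(24): -9≡17 → R
X(23)−I(8): 15 → P
E(4)−P(15): -11≡15 → P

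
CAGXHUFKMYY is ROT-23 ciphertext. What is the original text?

C(2): 2−23=-21≡5 → F
A(0): 0−23=-23≡3 → D
G(6): 6−23=-17≡9 → J
X(23): 23−23=0 → A
H(7): 7−23=-16≡10 → K
U(20): 20−23=-3≡23 → X
F(5): 5−23=-18≡8 → I
K(10): 10−23=-13≡13 → N
M(12): 12−23=-11≡15 → P
Y(24): 24−23=1 → B
Y(24): 24−23=1 → B

FDJAKXINPBB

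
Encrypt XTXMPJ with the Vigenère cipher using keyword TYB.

QRYFNK

Repeat the key across the message: TYBTYB
X(23)+T(19): 42≡16 → Q
T(19)+Y(24): 43≡17 → R
X(23)+B(1): 24 → Y
M(12)+T(19): 31≡5 → F
P(15)+Y(24): 39≡13 → N
J(9)+B(1): 10 → K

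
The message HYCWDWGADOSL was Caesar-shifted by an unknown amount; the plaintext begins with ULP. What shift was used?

13

From the crib: H(7)−U(20)=-13≡13, so the shift is 13.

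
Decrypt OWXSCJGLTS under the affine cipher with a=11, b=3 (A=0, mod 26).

The inverse of 11 mod 26 is 19, since 11·19=209≡1. Apply D(y)=19·(y−3) mod 26:
O(14): 19·(14−3)=209≡1 → B
W(22): 19·(22−3)=361≡23 → X
X(23): 19·(23−3)=380≡16 → Q
S(18): 19·(18−3)=285≡25 → Z
C(2): 19·(2−3)=-19≡7 → H
J(9): 19·(9−3)=114≡10 → K
G(6): 19·(6−3)=57≡5 → F
L(11): 19·(11−3)=152≡22 → W
T(19): 19·(19−3)=304≡18 → S
S(18): 19·(18−3)=285≡25 → Z

BXQZHKFWSZ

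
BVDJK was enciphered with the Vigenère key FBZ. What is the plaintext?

Repeat the key across the ciphertext: FBZFB
B(1)−F(5): -4≡22 → W
V(21)−B(1): 20 → U
D(3)−Z(25): -22≡4 → E
J(9)−F(5): 4 → E
K(10)−B(1): 9 → J

WUEEJ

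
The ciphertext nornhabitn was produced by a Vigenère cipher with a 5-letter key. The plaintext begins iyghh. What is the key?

Subtract each crib letter from the matching ciphertext letter (mod 26):
n(13)−i(8)=5 → f
o(14)−y(24)=-10≡16 → q
r(17)−g(6)=11 → l
n(13)−h(7)=6 → g
h(7)−h(7)=0 → a

fqlga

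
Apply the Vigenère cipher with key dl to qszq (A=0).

Repeat the key across the message: dldl
q(16)+d(3): 19 → t
s(18)+l(11): 29≡3 → d
z(25)+d(3): 28≡2 → c
q(16)+l(11): 27≡1 → b

tdcb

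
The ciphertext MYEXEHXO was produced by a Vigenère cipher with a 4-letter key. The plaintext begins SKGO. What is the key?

Subtract each crib letter from the matching ciphertext letter (mod 26):
M(12)−S(18)=-6≡20 → U
Y(24)−K(10)=14 → O
E(4)−G(6)=-2≡24 → Y
X(23)−O(14)=9 → J

UOYJ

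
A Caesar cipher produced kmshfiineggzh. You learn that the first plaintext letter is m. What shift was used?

24

From the crib: k(10)−m(12)=-2≡24, so the shift is 24.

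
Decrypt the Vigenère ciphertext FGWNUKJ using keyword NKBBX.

SWVMXXZ

Repeat the key across the ciphertext: NKBBXNK
F(5)−N(13): -8≡18 → S
G(6)−K(10): -4≡22 → W
W(22)−B(1): 21 → V
N(13)−B(1): 12 → M
U(20)−X(23): -3≡23 → X
K(10)−N(13): -3≡23 → X
J(9)−K(10): -1≡25 → Z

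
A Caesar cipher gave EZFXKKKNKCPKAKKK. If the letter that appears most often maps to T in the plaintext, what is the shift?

17

The most frequent ciphertext letter is K (appears 8 times).
K is position 10; T is position 19.
Shift = -9≡17.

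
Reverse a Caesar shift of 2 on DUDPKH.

BSBNIF

D(3): 3−2=1 → B
U(20): 20−2=18 → S
D(3): 3−2=1 → B
P(15): 15−2=13 → N
K(10): 10−2=8 → I
H(7): 7−2=5 → F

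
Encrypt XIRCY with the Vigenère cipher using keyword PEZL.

Repeat the key across the message: PEZLP
X(23)+P(15): 38≡12 → M
I(8)+E(4): 12 → M
R(17)+Z(25): 42≡16 → Q
C(2)+L(11): 13 → N
Y(24)+P(15): 39≡13 → N

MMQNN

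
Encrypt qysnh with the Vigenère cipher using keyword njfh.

dhxuu

Repeat the key across the message: njfhn
q(16)+n(13): 29≡3 → d
y(24)+j(9): 33≡7 → h
s(18)+f(5): 23 → x
n(13)+h(7): 20 → u
h(7)+n(13): 20 → u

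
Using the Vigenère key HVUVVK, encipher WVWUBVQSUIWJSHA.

DQQPWFXNODRTZCU

Repeat the key across the message: HVUVVKHVUVVKHVU
W(22)+H(7): 29≡3 → D
V(21)+V(21): 42≡16 → Q
W(22)+U(20): 42≡16 → Q
U(20)+V(21): 41≡15 → P
B(1)+V(21): 22 → W
V(21)+K(10): 31≡5 → F
Q(16)+H(7): 23 → X
S(18)+V(21): 39≡13 → N
U(20)+U(20): 40≡14 → O
I(8)+V(21): 29≡3 → D
W(22)+V(21): 43≡17 → R
J(9)+K(10): 19 → T
S(18)+H(7): 25 → Z
H(7)+V(21): 28≡2 → C
A(0)+U(20): 20 → U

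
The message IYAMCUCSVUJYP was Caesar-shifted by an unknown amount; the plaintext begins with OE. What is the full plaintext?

OEGSIAIYBAPEV

From the crib: I(8)−O(14)=-6≡20, so the shift is 20.
Subtract 20 from each ciphertext letter:
I(8): 8−20=-12≡14 → O
Y(24): 24−20=4 → E
A(0): 0−20=-20≡6 → G
M(12): 12−20=-8≡18 → S
C(2): 2−20=-18≡8 → I
U(20): 20−20=0 → A
C(2): 2−20=-18≡8 → I
S(18): 18−20=-2≡24 → Y
V(21): 21−20=1 → B
U(20): 20−20=0 → A
J(9): 9−20=-11≡15 → P
Y(24): 24−20=4 → E
P(15): 15−20=-5≡21 → V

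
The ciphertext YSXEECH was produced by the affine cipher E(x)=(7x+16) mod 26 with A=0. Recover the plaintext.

QEBCCYV

The inverse of 7 mod 26 is 15, since 7·15=105≡1. Apply D(y)=15·(y−16) mod 26:
Y(24): 15·(24−16)=120≡16 → Q
S(18): 15·(18−16)=30≡4 → E
X(23): 15·(23−16)=105≡1 → B
E(4): 15·(4−16)=-180≡2 → C
E(4): 15·(4−16)=-180≡2 → C
C(2): 15·(2−16)=-210≡24 → Y
H(7): 15·(7−16)=-135≡21 → V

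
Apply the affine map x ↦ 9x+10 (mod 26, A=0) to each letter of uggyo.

immsg

u(20): 9·20+10=190≡8 → i
g(6): 9·6+10=64≡12 → m
g(6): 9·6+10=64≡12 → m
y(24): 9·24+10=226≡18 → s
o(14): 9·14+10=136≡6 → g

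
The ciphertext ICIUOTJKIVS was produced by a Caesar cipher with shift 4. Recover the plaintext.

I(8): 8−4=4 → E
C(2): 2−4=-2≡24 → Y
I(8): 8−4=4 → E
U(20): 20−4=16 → Q
O(14): 14−4=10 → K
T(19): 19−4=15 → P
J(9): 9−4=5 → F
K(10): 10−4=6 → G
I(8): 8−4=4 → E
V(21): 21−4=17 → R
S(18): 18−4=14 → O

EYEQKPFGERO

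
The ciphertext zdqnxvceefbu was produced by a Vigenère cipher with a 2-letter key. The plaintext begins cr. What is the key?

xm

Subtract each crib letter from the matching ciphertext letter (mod 26):
z(25)−c(2)=23 → x
d(3)−r(17)=-14≡12 → m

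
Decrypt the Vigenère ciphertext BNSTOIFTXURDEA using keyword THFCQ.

Repeat the key across the ciphertext: THFCQTHFCQTHFC
B(1)−T(19): -18≡8 → I
N(13)−H(7): 6 → G
S(18)−F(5): 13 → N
T(19)−C(2): 17 → R
O(14)−Q(16): -2≡24 → Y
I(8)−T(19): -11≡15 → P
F(5)−H(7): -2≡24 → Y
T(19)−F(5): 14 → O
X(23)−C(2): 21 → V
U(20)−Q(16): 4 → E
R(17)−T(19): -2≡24 → Y
D(3)−H(7): -4≡22 → W
E(4)−F(5): -1≡25 → Z
A(0)−C(2): -2≡24 → Y

IGNRYPYOVEYWZY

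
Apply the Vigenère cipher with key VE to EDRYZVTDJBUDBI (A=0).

ZHMCUZOHEFPHWM

Repeat the key across the message: VEVEVEVEVEVEVE
E(4)+V(21): 25 → Z
D(3)+E(4): 7 → H
R(17)+V(21): 38≡12 → M
Y(24)+E(4): 28≡2 → C
Z(25)+V(21): 46≡20 → U
V(21)+E(4): 25 → Z
T(19)+V(21): 40≡14 → O
D(3)+E(4): 7 → H
J(9)+V(21): 30≡4 → E
B(1)+E(4): 5 → F
U(20)+V(21): 41≡15 → P
D(3)+E(4): 7 → H
B(1)+V(21): 22 → W
I(8)+E(4): 12 → M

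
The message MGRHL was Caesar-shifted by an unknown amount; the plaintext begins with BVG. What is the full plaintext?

BVGWA

From the crib: M(12)−B(1)=11, so the shift is 11.
Subtract 11 from each ciphertext letter:
M(12): 12−11=1 → B
G(6): 6−11=-5≡21 → V
R(17): 17−11=6 → G
H(7): 7−11=-4≡22 → W
L(11): 11−11=0 → A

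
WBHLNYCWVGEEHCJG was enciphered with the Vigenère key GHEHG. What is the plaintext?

QUDEHSVSOAYXDVDA

Repeat the key across the ciphertext: GHEHGGHEHGGHEHGG
W(22)−G(6): 16 → Q
B(1)−H(7): -6≡20 → U
H(7)−E(4): 3 → D
L(11)−H(7): 4 → E
N(13)−G(6): 7 → H
Y(24)−G(6): 18 → S
C(2)−H(7): -5≡21 → V
W(22)−E(4): 18 → S
V(21)−H(7): 14 → O
G(6)−G(6): 0 → A
E(4)−G(6): -2≡24 → Y
E(4)−H(7): -3≡23 → X
H(7)−E(4): 3 → D
C(2)−H(7): -5≡21 → V
J(9)−G(6): 3 → D
G(6)−G(6): 0 → A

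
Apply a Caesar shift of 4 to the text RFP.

VJT

R(17): 17+4=21 → V
F(5): 5+4=9 → J
P(15): 15+4=19 → T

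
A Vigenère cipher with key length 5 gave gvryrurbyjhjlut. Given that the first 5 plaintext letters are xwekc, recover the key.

jznop

Subtract each crib letter from the matching ciphertext letter (mod 26):
g(6)−x(23)=-17≡9 → j
v(21)−w(22)=-1≡25 → z
r(17)−e(4)=13 → n
y(24)−k(10)=14 → o
r(17)−c(2)=15 → p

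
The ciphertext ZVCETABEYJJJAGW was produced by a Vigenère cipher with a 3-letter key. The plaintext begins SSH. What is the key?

HDV

Subtract each crib letter from the matching ciphertext letter (mod 26):
Z(25)−S(18)=7 → H
V(21)−S(18)=3 → D
C(2)−H(7)=-5≡21 → V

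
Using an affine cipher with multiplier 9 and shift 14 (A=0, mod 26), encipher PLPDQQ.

TJTPCC

P(15): 9·15+14=149≡19 → T
L(11): 9·11+14=113≡9 → J
P(15): 9·15+14=149≡19 → T
D(3): 9·3+14=41≡15 → P
Q(16): 9·16+14=158≡2 → C
Q(16): 9·16+14=158≡2 → C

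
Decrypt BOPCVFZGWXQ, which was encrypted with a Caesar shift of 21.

B(1): 1−21=-20≡6 → G
O(14): 14−21=-7≡19 → T
P(15): 15−21=-6≡20 → U
C(2): 2−21=-19≡7 → H
V(21): 21−21=0 → A
F(5): 5−21=-16≡10 → K
Z(25): 25−21=4 → E
G(6): 6−21=-15≡11 → L
W(22): 22−21=1 → B
X(23): 23−21=2 → C
Q(16): 16−21=-5≡21 → V

GTUHAKELBCV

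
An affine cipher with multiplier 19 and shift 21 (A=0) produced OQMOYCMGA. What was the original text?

BXFBHZFRD

The inverse of 19 mod 26 is 11, since 19·11=209≡1. Apply D(y)=11·(y−21) mod 26:
O(14): 11·(14−21)=-77≡1 → B
Q(16): 11·(16−21)=-55≡23 → X
M(12): 11·(12−21)=-99≡5 → F
O(14): 11·(14−21)=-77≡1 → B
Y(24): 11·(24−21)=33≡7 → H
C(2): 11·(2−21)=-209≡25 → Z
M(12): 11·(12−21)=-99≡5 → F
G(6): 11·(6−21)=-165≡17 → R
A(0): 11·(0−21)=-231≡3 → D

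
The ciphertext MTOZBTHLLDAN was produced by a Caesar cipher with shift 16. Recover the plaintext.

M(12): 12−16=-4≡22 → W
T(19): 19−16=3 → D
O(14): 14−16=-2≡24 → Y
Z(25): 25−16=9 → J
B(1): 1−16=-15≡11 → L
T(19): 19−16=3 → D
H(7): 7−16=-9≡17 → R
L(11): 11−16=-5≡21 → V
L(11): 11−16=-5≡21 → V
D(3): 3−16=-13≡13 → N
A(0): 0−16=-16≡10 → K
N(13): 13−16=-3≡23 → X

WDYJLDRVVNKX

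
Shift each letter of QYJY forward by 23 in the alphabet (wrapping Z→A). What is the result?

Q(16): 16+23=39≡13 → N
Y(24): 24+23=47≡21 → V
J(9): 9+23=32≡6 → G
Y(24): 24+23=47≡21 → V

NVGV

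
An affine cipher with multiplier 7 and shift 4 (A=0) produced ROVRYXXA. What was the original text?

NUVNOZZS

The inverse of 7 mod 26 is 15, since 7·15=105≡1. Apply D(y)=15·(y−4) mod 26:
R(17): 15·(17−4)=195≡13 → N
O(14): 15·(14−4)=150≡20 → U
V(21): 15·(21−4)=255≡21 → V
R(17): 15·(17−4)=195≡13 → N
Y(24): 15·(24−4)=300≡14 → O
X(23): 15·(23−4)=285≡25 → Z
X(23): 15·(23−4)=285≡25 → Z
A(0): 15·(0−4)=-60≡18 → S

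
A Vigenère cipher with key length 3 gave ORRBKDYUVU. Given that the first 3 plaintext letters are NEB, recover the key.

Subtract each crib letter from the matching ciphertext letter (mod 26):
O(14)−N(13)=1 → B
R(17)−E(4)=13 → N
R(17)−B(1)=16 → Q

BNQ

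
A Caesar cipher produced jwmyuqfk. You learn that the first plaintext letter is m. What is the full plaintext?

mzpbxtin

From the crib: j(9)−m(12)=-3≡23, so the shift is 23.
Subtract 23 from each ciphertext letter:
j(9): 9−23=-14≡12 → m
w(22): 22−23=-1≡25 → z
m(12): 12−23=-11≡15 → p
y(24): 24−23=1 → b
u(20): 20−23=-3≡23 → x
q(16): 16−23=-7≡19 → t
f(5): 5−23=-18≡8 → i
k(10): 10−23=-13≡13 → n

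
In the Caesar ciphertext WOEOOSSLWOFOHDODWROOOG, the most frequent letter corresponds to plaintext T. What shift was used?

21

The most frequent ciphertext letter is O (appears 9 times).
O is position 14; T is position 19.
Shift = -5≡21.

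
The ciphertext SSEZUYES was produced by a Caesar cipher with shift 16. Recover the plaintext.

CCOJEIOC

S(18): 18−16=2 → C
S(18): 18−16=2 → C
E(4): 4−16=-12≡14 → O
Z(25): 25−16=9 → J
U(20): 20−16=4 → E
Y(24): 24−16=8 → I
E(4): 4−16=-12≡14 → O
S(18): 18−16=2 → C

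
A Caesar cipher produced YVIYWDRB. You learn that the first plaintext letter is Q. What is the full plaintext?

QNAQOVJT

From the crib: Y(24)−Q(16)=8, so the shift is 8.
Subtract 8 from each ciphertext letter:
Y(24): 24−8=16 → Q
V(21): 21−8=13 → N
I(8): 8−8=0 → A
Y(24): 24−8=16 → Q
W(22): 22−8=14 → O
D(3): 3−8=-5≡21 → V
R(17): 17−8=9 → J
B(1): 1−8=-7≡19 → T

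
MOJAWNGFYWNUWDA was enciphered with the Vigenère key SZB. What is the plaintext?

Repeat the key across the ciphertext: SZBSZBSZBSZBSZB
M(12)−S(18): -6≡20 → U
O(14)−Z(25): -11≡15 → P
J(9)−B(1): 8 → I
A(0)−S(18): -18≡8 → I
W(22)−Z(25): -3≡23 → X
N(13)−B(1): 12 → M
G(6)−S(18): -12≡14 → O
F(5)−Z(25): -20≡6 → G
Y(24)−B(1): 23 → X
W(22)−S(18): 4 → E
N(13)−Z(25): -12≡14 → O
U(20)−B(1): 19 → T
W(22)−S(18): 4 → E
D(3)−Z(25): -22≡4 → E
A(0)−B(1): -1≡25 → Z

UPIIXMOGXEOTEEZ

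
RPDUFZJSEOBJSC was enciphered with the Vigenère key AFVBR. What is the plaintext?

Repeat the key across the ciphertext: AFVBRAFVBRAFVB
R(17)−A(0): 17 → R
P(15)−F(5): 10 → K
D(3)−V(21): -18≡8 → I
U(20)−B(1): 19 → T
F(5)−R(17): -12≡14 → O
Z(25)−A(0): 25 → Z
J(9)−F(5): 4 → E
S(18)−V(21): -3≡23 → X
E(4)−B(1): 3 → D
O(14)−R(17): -3≡23 → X
B(1)−A(0): 1 → B
J(9)−F(5): 4 → E
S(18)−V(21): -3≡23 → X
C(2)−B(1): 1 → B

RKITOZEXDXBEXB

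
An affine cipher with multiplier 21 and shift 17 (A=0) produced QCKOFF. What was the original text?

VDRLSS

The inverse of 21 mod 26 is 5, since 21·5=105≡1. Apply D(y)=5·(y−17) mod 26:
Q(16): 5·(16−17)=-5≡21 → V
C(2): 5·(2−17)=-75≡3 → D
K(10): 5·(10−17)=-35≡17 → R
O(14): 5·(14−17)=-15≡11 → L
F(5): 5·(5−17)=-60≡18 → S
F(5): 5·(5−17)=-60≡18 → S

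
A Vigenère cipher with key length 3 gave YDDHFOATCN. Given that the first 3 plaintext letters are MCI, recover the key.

Subtract each crib letter from the matching ciphertext letter (mod 26):
Y(24)−M(12)=12 → M
D(3)−C(2)=1 → B
D(3)−I(8)=-5≡21 → V

MBV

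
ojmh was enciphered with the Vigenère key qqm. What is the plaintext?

ytar

Repeat the key across the ciphertext: qqmq
o(14)−q(16): -2≡24 → y
j(9)−q(16): -7≡19 → t
m(12)−m(12): 0 → a
h(7)−q(16): -9≡17 → r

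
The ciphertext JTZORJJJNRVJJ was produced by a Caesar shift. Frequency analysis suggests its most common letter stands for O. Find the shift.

21

The most frequent ciphertext letter is J (appears 6 times).
J is position 9; O is position 14.
Shift = -5≡21.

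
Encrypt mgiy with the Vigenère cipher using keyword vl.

Repeat the key across the message: vlvl
m(12)+v(21): 33≡7 → h
g(6)+l(11): 17 → r
i(8)+v(21): 29≡3 → d
y(24)+l(11): 35≡9 → j

hrdj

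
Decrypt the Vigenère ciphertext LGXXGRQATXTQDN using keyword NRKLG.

YPNMAEZQIRGZTC

Repeat the key across the ciphertext: NRKLGNRKLGNRKL
L(11)−N(13): -2≡24 → Y
G(6)−R(17): -11≡15 → P
X(23)−K(10): 13 → N
X(23)−L(11): 12 → M
G(6)−G(6): 0 → A
R(17)−N(13): 4 → E
Q(16)−R(17): -1≡25 → Z
A(0)−K(10): -10≡16 → Q
T(19)−L(11): 8 → I
X(23)−G(6): 17 → R
T(19)−N(13): 6 → G
Q(16)−R(17): -1≡25 → Z
D(3)−K(10): -7≡19 → T
N(13)−L(11): 2 → C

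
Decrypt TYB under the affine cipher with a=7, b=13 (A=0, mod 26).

The inverse of 7 mod 26 is 15, since 7·15=105≡1. Apply D(y)=15·(y−13) mod 26:
T(19): 15·(19−13)=90≡12 → M
Y(24): 15·(24−13)=165≡9 → J
B(1): 15·(1−13)=-180≡2 → C

MJC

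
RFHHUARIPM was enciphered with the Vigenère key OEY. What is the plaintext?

Repeat the key across the ciphertext: OEYOEYOEYO
R(17)−O(14): 3 → D
F(5)−E(4): 1 → B
H(7)−Y(24): -17≡9 → J
H(7)−O(14): -7≡19 → T
U(20)−E(4): 16 → Q
A(0)−Y(24): -24≡2 → C
R(17)−O(14): 3 → D
I(8)−E(4): 4 → E
P(15)−Y(24): -9≡17 → R
M(12)−O(14): -2≡24 → Y

DBJTQCDERY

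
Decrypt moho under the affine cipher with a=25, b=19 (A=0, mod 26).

hfmf

The inverse of 25 mod 26 is 25, since 25·25=625≡1. Apply D(y)=25·(y−19) mod 26:
m(12): 25·(12−19)=-175≡7 → h
o(14): 25·(14−19)=-125≡5 → f
h(7): 25·(7−19)=-300≡12 → m
o(14): 25·(14−19)=-125≡5 → f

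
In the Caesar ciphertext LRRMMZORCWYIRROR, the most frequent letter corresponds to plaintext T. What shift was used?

The most frequent ciphertext letter is R (appears 6 times).
R is position 17; T is position 19.
Shift = -2≡24.

24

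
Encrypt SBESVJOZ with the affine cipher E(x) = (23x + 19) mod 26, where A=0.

S(18): 23·18+19=433≡17 → R
B(1): 23·1+19=42≡16 → Q
E(4): 23·4+19=111≡7 → H
S(18): 23·18+19=433≡17 → R
V(21): 23·21+19=502≡8 → I
J(9): 23·9+19=226≡18 → S
O(14): 23·14+19=341≡3 → D
Z(25): 23·25+19=594≡22 → W

RQHRISDW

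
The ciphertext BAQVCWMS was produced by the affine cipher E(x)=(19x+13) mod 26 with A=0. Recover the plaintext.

YNHKJVPD

The inverse of 19 mod 26 is 11, since 19·11=209≡1. Apply D(y)=11·(y−13) mod 26:
B(1): 11·(1−13)=-132≡24 → Y
A(0): 11·(0−13)=-143≡13 → N
Q(16): 11·(16−13)=33≡7 → H
V(21): 11·(21−13)=88≡10 → K
C(2): 11·(2−13)=-121≡9 → J
W(22): 11·(22−13)=99≡21 → V
M(12): 11·(12−13)=-11≡15 → P
S(18): 11·(18−13)=55≡3 → D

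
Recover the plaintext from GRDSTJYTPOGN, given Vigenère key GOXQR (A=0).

Repeat the key across the ciphertext: GOXQRGOXQRGO
G(6)−G(6): 0 → A
R(17)−O(14): 3 → D
D(3)−X(23): -20≡6 → G
S(18)−Q(16): 2 → C
T(19)−R(17): 2 → C
J(9)−G(6): 3 → D
Y(24)−O(14): 10 → K
T(19)−X(23): -4≡22 → W
P(15)−Q(16): -1≡25 → Z
O(14)−R(17): -3≡23 → X
G(6)−G(6): 0 → A
N(13)−O(14): -1≡25 → Z

ADGCCDKWZXAZ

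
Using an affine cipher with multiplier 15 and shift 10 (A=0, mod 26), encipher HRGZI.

LFWVA

H(7): 15·7+10=115≡11 → L
R(17): 15·17+10=265≡5 → F
G(6): 15·6+10=100≡22 → W
Z(25): 15·25+10=385≡21 → V
I(8): 15·8+10=130≡0 → A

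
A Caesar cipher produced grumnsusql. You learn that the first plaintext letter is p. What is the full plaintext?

From the crib: g(6)−p(15)=-9≡17, so the shift is 17.
Subtract 17 from each ciphertext letter:
g(6): 6−17=-11≡15 → p
r(17): 17−17=0 → a
u(20): 20−17=3 → d
m(12): 12−17=-5≡21 → v
n(13): 13−17=-4≡22 → w
s(18): 18−17=1 → b
u(20): 20−17=3 → d
s(18): 18−17=1 → b
q(16): 16−17=-1≡25 → z
l(11): 11−17=-6≡20 → u

padvwbdbzu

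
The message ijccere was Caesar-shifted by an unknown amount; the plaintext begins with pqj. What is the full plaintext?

From the crib: i(8)−p(15)=-7≡19, so the shift is 19.
Subtract 19 from each ciphertext letter:
i(8): 8−19=-11≡15 → p
j(9): 9−19=-10≡16 → q
c(2): 2−19=-17≡9 → j
c(2): 2−19=-17≡9 → j
e(4): 4−19=-15≡11 → l
r(17): 17−19=-2≡24 → y
e(4): 4−19=-15≡11 → l

pqjjlyl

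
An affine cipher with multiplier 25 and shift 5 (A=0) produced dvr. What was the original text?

cko

The inverse of 25 mod 26 is 25, since 25·25=625≡1. Apply D(y)=25·(y−5) mod 26:
d(3): 25·(3−5)=-50≡2 → c
v(21): 25·(21−5)=400≡10 → k
r(17): 25·(17−5)=300≡14 → o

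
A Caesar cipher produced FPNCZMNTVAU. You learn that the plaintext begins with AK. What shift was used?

5

From the crib: F(5)−A(0)=5, so the shift is 5.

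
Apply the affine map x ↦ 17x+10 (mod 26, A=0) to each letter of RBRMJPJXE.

NBNGHFHLA

R(17): 17·17+10=299≡13 → N
B(1): 17·1+10=27≡1 → B
R(17): 17·17+10=299≡13 → N
M(12): 17·12+10=214≡6 → G
J(9): 17·9+10=163≡7 → H
P(15): 17·15+10=265≡5 → F
J(9): 17·9+10=163≡7 → H
X(23): 17·23+10=401≡11 → L
E(4): 17·4+10=78≡0 → A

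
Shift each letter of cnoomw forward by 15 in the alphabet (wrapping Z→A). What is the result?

c(2): 2+15=17 → r
n(13): 13+15=28≡2 → c
o(14): 14+15=29≡3 → d
o(14): 14+15=29≡3 → d
m(12): 12+15=27≡1 → b
w(22): 22+15=37≡11 → l

rcddbl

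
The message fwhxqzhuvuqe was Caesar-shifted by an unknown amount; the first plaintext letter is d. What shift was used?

2

From the crib: f(5)−d(3)=2, so the shift is 2.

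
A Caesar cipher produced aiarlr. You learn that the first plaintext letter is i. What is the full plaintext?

iqiztz

From the crib: a(0)−i(8)=-8≡18, so the shift is 18.
Subtract 18 from each ciphertext letter:
a(0): 0−18=-18≡8 → i
i(8): 8−18=-10≡16 → q
a(0): 0−18=-18≡8 → i
r(17): 17−18=-1≡25 → z
l(11): 11−18=-7≡19 → t
r(17): 17−18=-1≡25 → z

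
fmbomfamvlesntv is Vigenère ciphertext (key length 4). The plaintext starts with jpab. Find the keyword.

wxbn

Subtract each crib letter from the matching ciphertext letter (mod 26):
f(5)−j(9)=-4≡22 → w
m(12)−p(15)=-3≡23 → x
b(1)−a(0)=1 → b
o(14)−b(1)=13 → n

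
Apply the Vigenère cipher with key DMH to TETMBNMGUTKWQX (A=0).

Repeat the key across the message: DMHDMHDMHDMHDM
T(19)+D(3): 22 → W
E(4)+M(12): 16 → Q
T(19)+H(7): 26≡0 → A
M(12)+D(3): 15 → P
B(1)+M(12): 13 → N
N(13)+H(7): 20 → U
M(12)+D(3): 15 → P
G(6)+M(12): 18 → S
U(20)+H(7): 27≡1 → B
T(19)+D(3): 22 → W
K(10)+M(12): 22 → W
W(22)+H(7): 29≡3 → D
Q(16)+D(3): 19 → T
X(23)+M(12): 35≡9 → J

WQAPNUPSBWWDTJ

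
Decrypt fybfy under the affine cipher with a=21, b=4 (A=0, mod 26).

The inverse of 21 mod 26 is 5, since 21·5=105≡1. Apply D(y)=5·(y−4) mod 26:
f(5): 5·(5−4)=5 → f
y(24): 5·(24−4)=100≡22 → w
b(1): 5·(1−4)=-15≡11 → l
f(5): 5·(5−4)=5 → f
y(24): 5·(24−4)=100≡22 → w

fwlfw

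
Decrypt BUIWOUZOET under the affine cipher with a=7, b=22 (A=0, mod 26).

XWYAKWTKQH

The inverse of 7 mod 26 is 15, since 7·15=105≡1. Apply D(y)=15·(y−22) mod 26:
B(1): 15·(1−22)=-315≡23 → X
U(20): 15·(20−22)=-30≡22 → W
I(8): 15·(8−22)=-210≡24 → Y
W(22): 15·(22−22)=0 → A
O(14): 15·(14−22)=-120≡10 → K
U(20): 15·(20−22)=-30≡22 → W
Z(25): 15·(25−22)=45≡19 → T
O(14): 15·(14−22)=-120≡10 → K
E(4): 15·(4−22)=-270≡16 → Q
T(19): 15·(19−22)=-45≡7 → H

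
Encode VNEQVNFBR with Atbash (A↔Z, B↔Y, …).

EMVJEMUYI

V(21) → E(4)
N(13) → M(12)
E(4) → V(21)
Q(16) → J(9)
V(21) → E(4)
N(13) → M(12)
F(5) → U(20)
B(1) → Y(24)
R(17) → I(8)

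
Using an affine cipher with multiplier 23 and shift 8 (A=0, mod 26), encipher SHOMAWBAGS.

GNSYIUFIQG

S(18): 23·18+8=422≡6 → G
H(7): 23·7+8=169≡13 → N
O(14): 23·14+8=330≡18 → S
M(12): 23·12+8=284≡24 → Y
A(0): 23·0+8=8 → I
W(22): 23·22+8=514≡20 → U
B(1): 23·1+8=31≡5 → F
A(0): 23·0+8=8 → I
G(6): 23·6+8=146≡16 → Q
S(18): 23·18+8=422≡6 → G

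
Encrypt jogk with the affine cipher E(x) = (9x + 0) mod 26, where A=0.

dwcm

j(9): 9·9+0=81≡3 → d
o(14): 9·14+0=126≡22 → w
g(6): 9·6+0=54≡2 → c
k(10): 9·10+0=90≡12 → m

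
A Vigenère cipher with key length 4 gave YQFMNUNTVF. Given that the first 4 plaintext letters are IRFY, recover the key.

QZAO

Subtract each crib letter from the matching ciphertext letter (mod 26):
Y(24)−I(8)=16 → Q
Q(16)−R(17)=-1≡25 → Z
F(5)−F(5)=0 → A
M(12)−Y(24)=-12≡14 → O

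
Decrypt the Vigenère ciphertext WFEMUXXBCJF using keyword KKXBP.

MVHLFNNEBUV

Repeat the key across the ciphertext: KKXBPKKXBPK
W(22)−K(10): 12 → M
F(5)−K(10): -5≡21 → V
E(4)−X(23): -19≡7 → H
M(12)−B(1): 11 → L
U(20)−P(15): 5 → F
X(23)−K(10): 13 → N
X(23)−K(10): 13 → N
B(1)−X(23): -22≡4 → E
C(2)−B(1): 1 → B
J(9)−P(15): -6≡20 → U
F(5)−K(10): -5≡21 → V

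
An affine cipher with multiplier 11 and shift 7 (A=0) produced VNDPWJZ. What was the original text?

GKCWZME

The inverse of 11 mod 26 is 19, since 11·19=209≡1. Apply D(y)=19·(y−7) mod 26:
V(21): 19·(21−7)=266≡6 → G
N(13): 19·(13−7)=114≡10 → K
D(3): 19·(3−7)=-76≡2 → C
P(15): 19·(15−7)=152≡22 → W
W(22): 19·(22−7)=285≡25 → Z
J(9): 19·(9−7)=38≡12 → M
Z(25): 19·(25−7)=342≡4 → E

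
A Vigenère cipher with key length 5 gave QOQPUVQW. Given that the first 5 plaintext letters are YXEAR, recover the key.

Subtract each crib letter from the matching ciphertext letter (mod 26):
Q(16)−Y(24)=-8≡18 → S
O(14)−X(23)=-9≡17 → R
Q(16)−E(4)=12 → M
P(15)−A(0)=15 → P
U(20)−R(17)=3 → D

SRMPD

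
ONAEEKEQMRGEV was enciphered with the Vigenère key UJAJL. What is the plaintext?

Repeat the key across the ciphertext: UJAJLUJAJLUJA
O(14)−U(20): -6≡20 → U
N(13)−J(9): 4 → E
A(0)−A(0): 0 → A
E(4)−J(9): -5≡21 → V
E(4)−L(11): -7≡19 → T
K(10)−U(20): -10≡16 → Q
E(4)−J(9): -5≡21 → V
Q(16)−A(0): 16 → Q
M(12)−J(9): 3 → D
R(17)−L(11): 6 → G
G(6)−U(20): -14≡12 → M
E(4)−J(9): -5≡21 → V
V(21)−A(0): 21 → V

UEAVTQVQDGMVV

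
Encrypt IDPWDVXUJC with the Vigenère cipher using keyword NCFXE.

VFUTHIZZGG

Repeat the key across the message: NCFXENCFXE
I(8)+N(13): 21 → V
D(3)+C(2): 5 → F
P(15)+F(5): 20 → U
W(22)+X(23): 45≡19 → T
D(3)+E(4): 7 → H
V(21)+N(13): 34≡8 → I
X(23)+C(2): 25 → Z
U(20)+F(5): 25 → Z
J(9)+X(23): 32≡6 → G
C(2)+E(4): 6 → G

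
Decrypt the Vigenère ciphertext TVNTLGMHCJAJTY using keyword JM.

KJEHCUDVTXRXKM

Repeat the key across the ciphertext: JMJMJMJMJMJMJM
T(19)−J(9): 10 → K
V(21)−M(12): 9 → J
N(13)−J(9): 4 → E
T(19)−M(12): 7 → H
L(11)−J(9): 2 → C
G(6)−M(12): -6≡20 → U
M(12)−J(9): 3 → D
H(7)−M(12): -5≡21 → V
C(2)−J(9): -7≡19 → T
J(9)−M(12): -3≡23 → X
A(0)−J(9): -9≡17 → R
J(9)−M(12): -3≡23 → X
T(19)−J(9): 10 → K
Y(24)−M(12): 12 → M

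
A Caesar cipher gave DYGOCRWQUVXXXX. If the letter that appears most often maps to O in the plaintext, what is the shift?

9

The most frequent ciphertext letter is X (appears 4 times).
X is position 23; O is position 14.
Shift = 9.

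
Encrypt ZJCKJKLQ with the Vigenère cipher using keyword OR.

Repeat the key across the message: OROROROR
Z(25)+O(14): 39≡13 → N
J(9)+R(17): 26≡0 → A
C(2)+O(14): 16 → Q
K(10)+R(17): 27≡1 → B
J(9)+O(14): 23 → X
K(10)+R(17): 27≡1 → B
L(11)+O(14): 25 → Z
Q(16)+R(17): 33≡7 → H

NAQBXBZH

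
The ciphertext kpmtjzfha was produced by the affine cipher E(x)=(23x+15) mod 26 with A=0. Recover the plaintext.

The inverse of 23 mod 26 is 17, since 23·17=391≡1. Apply D(y)=17·(y−15) mod 26:
k(10): 17·(10−15)=-85≡19 → t
p(15): 17·(15−15)=0 → a
m(12): 17·(12−15)=-51≡1 → b
t(19): 17·(19−15)=68≡16 → q
j(9): 17·(9−15)=-102≡2 → c
z(25): 17·(25−15)=170≡14 → o
f(5): 17·(5−15)=-170≡12 → m
h(7): 17·(7−15)=-136≡20 → u
a(0): 17·(0−15)=-255≡5 → f

tabqcomuf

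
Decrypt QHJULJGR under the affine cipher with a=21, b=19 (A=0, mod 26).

The inverse of 21 mod 26 is 5, since 21·5=105≡1. Apply D(y)=5·(y−19) mod 26:
Q(16): 5·(16−19)=-15≡11 → L
H(7): 5·(7−19)=-60≡18 → S
J(9): 5·(9−19)=-50≡2 → C
U(20): 5·(20−19)=5 → F
L(11): 5·(11−19)=-40≡12 → M
J(9): 5·(9−19)=-50≡2 → C
G(6): 5·(6−19)=-65≡13 → N
R(17): 5·(17−19)=-10≡16 → Q

LSCFMCNQ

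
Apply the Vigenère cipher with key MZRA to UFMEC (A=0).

GEDEO

Repeat the key across the message: MZRAM
U(20)+M(12): 32≡6 → G
F(5)+Z(25): 30≡4 → E
M(12)+R(17): 29≡3 → D
E(4)+A(0): 4 → E
C(2)+M(12): 14 → O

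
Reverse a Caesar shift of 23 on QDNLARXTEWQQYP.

TGQODUAWHZTTBS

Q(16): 16−23=-7≡19 → T
D(3): 3−23=-20≡6 → G
N(13): 13−23=-10≡16 → Q
L(11): 11−23=-12≡14 → O
A(0): 0−23=-23≡3 → D
R(17): 17−23=-6≡20 → U
X(23): 23−23=0 → A
T(19): 19−23=-4≡22 → W
E(4): 4−23=-19≡7 → H
W(22): 22−23=-1≡25 → Z
Q(16): 16−23=-7≡19 → T
Q(16): 16−23=-7≡19 → T
Y(24): 24−23=1 → B
P(15): 15−23=-8≡18 → S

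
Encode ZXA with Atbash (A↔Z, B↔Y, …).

ACZ

Z(25) → A(0)
X(23) → C(2)
A(0) → Z(25)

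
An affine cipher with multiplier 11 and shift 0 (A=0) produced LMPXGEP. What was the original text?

The inverse of 11 mod 26 is 19, since 11·19=209≡1. Apply D(y)=19·(y−0) mod 26:
L(11): 19·(11−0)=209≡1 → B
M(12): 19·(12−0)=228≡20 → U
P(15): 19·(15−0)=285≡25 → Z
X(23): 19·(23−0)=437≡21 → V
G(6): 19·(6−0)=114≡10 → K
E(4): 19·(4−0)=76≡24 → Y
P(15): 19·(15−0)=285≡25 → Z

BUZVKYZ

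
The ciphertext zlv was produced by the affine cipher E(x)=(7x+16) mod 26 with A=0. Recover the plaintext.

fdx

The inverse of 7 mod 26 is 15, since 7·15=105≡1. Apply D(y)=15·(y−16) mod 26:
z(25): 15·(25−16)=135≡5 → f
l(11): 15·(11−16)=-75≡3 → d
v(21): 15·(21−16)=75≡23 → x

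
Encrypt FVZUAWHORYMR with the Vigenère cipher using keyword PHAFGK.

Repeat the key across the message: PHAFGKPHAFGK
F(5)+P(15): 20 → U
V(21)+H(7): 28≡2 → C
Z(25)+A(0): 25 → Z
U(20)+F(5): 25 → Z
A(0)+G(6): 6 → G
W(22)+K(10): 32≡6 → G
H(7)+P(15): 22 → W
O(14)+H(7): 21 → V
R(17)+A(0): 17 → R
Y(24)+F(5): 29≡3 → D
M(12)+G(6): 18 → S
R(17)+K(10): 27≡1 → B

UCZZGGWVRDSB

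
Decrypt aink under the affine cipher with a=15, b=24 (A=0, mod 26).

The inverse of 15 mod 26 is 7, since 15·7=105≡1. Apply D(y)=7·(y−24) mod 26:
a(0): 7·(0−24)=-168≡14 → o
i(8): 7·(8−24)=-112≡18 → s
n(13): 7·(13−24)=-77≡1 → b
k(10): 7·(10−24)=-98≡6 → g

osbg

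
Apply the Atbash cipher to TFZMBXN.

T(19) → G(6)
F(5) → U(20)
Z(25) → A(0)
M(12) → N(13)
B(1) → Y(24)
X(23) → C(2)
N(13) → M(12)

GUANYCM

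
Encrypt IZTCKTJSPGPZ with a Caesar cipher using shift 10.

I(8): 8+10=18 → S
Z(25): 25+10=35≡9 → J
T(19): 19+10=29≡3 → D
C(2): 2+10=12 → M
K(10): 10+10=20 → U
T(19): 19+10=29≡3 → D
J(9): 9+10=19 → T
S(18): 18+10=28≡2 → C
P(15): 15+10=25 → Z
G(6): 6+10=16 → Q
P(15): 15+10=25 → Z
Z(25): 25+10=35≡9 → J

SJDMUDTCZQZJ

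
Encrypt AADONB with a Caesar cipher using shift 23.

XXALKY

A(0): 0+23=23 → X
A(0): 0+23=23 → X
D(3): 3+23=26≡0 → A
O(14): 14+23=37≡11 → L
N(13): 13+23=36≡10 → K
B(1): 1+23=24 → Y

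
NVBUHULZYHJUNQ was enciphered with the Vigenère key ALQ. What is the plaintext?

NKLUWELOIHYENF

Repeat the key across the ciphertext: ALQALQALQALQAL
N(13)−A(0): 13 → N
V(21)−L(11): 10 → K
B(1)−Q(16): -15≡11 → L
U(20)−A(0): 20 → U
H(7)−L(11): -4≡22 → W
U(20)−Q(16): 4 → E
L(11)−A(0): 11 → L
Z(25)−L(11): 14 → O
Y(24)−Q(16): 8 → I
H(7)−A(0): 7 → H
J(9)−L(11): -2≡24 → Y
U(20)−Q(16): 4 → E
N(13)−A(0): 13 → N
Q(16)−L(11): 5 → F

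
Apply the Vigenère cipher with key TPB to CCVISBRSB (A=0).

Repeat the key across the message: TPBTPBTPB
C(2)+T(19): 21 → V
C(2)+P(15): 17 → R
V(21)+B(1): 22 → W
I(8)+T(19): 27≡1 → B
S(18)+P(15): 33≡7 → H
B(1)+B(1): 2 → C
R(17)+T(19): 36≡10 → K
S(18)+P(15): 33≡7 → H
B(1)+B(1): 2 → C

VRWBHCKHC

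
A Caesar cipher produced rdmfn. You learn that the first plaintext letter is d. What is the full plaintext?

From the crib: r(17)−d(3)=14, so the shift is 14.
Subtract 14 from each ciphertext letter:
r(17): 17−14=3 → d
d(3): 3−14=-11≡15 → p
m(12): 12−14=-2≡24 → y
f(5): 5−14=-9≡17 → r
n(13): 13−14=-1≡25 → z

dpyrz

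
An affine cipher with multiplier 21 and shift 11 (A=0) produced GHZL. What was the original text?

BGSA

The inverse of 21 mod 26 is 5, since 21·5=105≡1. Apply D(y)=5·(y−11) mod 26:
G(6): 5·(6−11)=-25≡1 → B
H(7): 5·(7−11)=-20≡6 → G
Z(25): 5·(25−11)=70≡18 → S
L(11): 5·(11−11)=0 → A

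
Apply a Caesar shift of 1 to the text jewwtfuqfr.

j(9): 9+1=10 → k
e(4): 4+1=5 → f
w(22): 22+1=23 → x
w(22): 22+1=23 → x
t(19): 19+1=20 → u
f(5): 5+1=6 → g
u(20): 20+1=21 → v
q(16): 16+1=17 → r
f(5): 5+1=6 → g
r(17): 17+1=18 → s

kfxxugvrgs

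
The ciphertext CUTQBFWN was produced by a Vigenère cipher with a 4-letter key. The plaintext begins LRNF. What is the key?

Subtract each crib letter from the matching ciphertext letter (mod 26):
C(2)−L(11)=-9≡17 → R
U(20)−R(17)=3 → D
T(19)−N(13)=6 → G
Q(16)−F(5)=11 → L

RDGL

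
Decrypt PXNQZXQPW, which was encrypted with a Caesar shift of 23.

SAQTCATSZ

P(15): 15−23=-8≡18 → S
X(23): 23−23=0 → A
N(13): 13−23=-10≡16 → Q
Q(16): 16−23=-7≡19 → T
Z(25): 25−23=2 → C
X(23): 23−23=0 → A
Q(16): 16−23=-7≡19 → T
P(15): 15−23=-8≡18 → S
W(22): 22−23=-1≡25 → Z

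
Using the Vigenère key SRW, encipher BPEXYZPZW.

TGAPPVHQS

Repeat the key across the message: SRWSRWSRW
B(1)+S(18): 19 → T
P(15)+R(17): 32≡6 → G
E(4)+W(22): 26≡0 → A
X(23)+S(18): 41≡15 → P
Y(24)+R(17): 41≡15 → P
Z(25)+W(22): 47≡21 → V
P(15)+S(18): 33≡7 → H
Z(25)+R(17): 42≡16 → Q
W(22)+W(22): 44≡18 → S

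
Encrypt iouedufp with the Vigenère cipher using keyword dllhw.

lzflzxqa

Repeat the key across the message: dllhwdll
i(8)+d(3): 11 → l
o(14)+l(11): 25 → z
u(20)+l(11): 31≡5 → f
e(4)+h(7): 11 → l
d(3)+w(22): 25 → z
u(20)+d(3): 23 → x
f(5)+l(11): 16 → q
p(15)+l(11): 26≡0 → a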